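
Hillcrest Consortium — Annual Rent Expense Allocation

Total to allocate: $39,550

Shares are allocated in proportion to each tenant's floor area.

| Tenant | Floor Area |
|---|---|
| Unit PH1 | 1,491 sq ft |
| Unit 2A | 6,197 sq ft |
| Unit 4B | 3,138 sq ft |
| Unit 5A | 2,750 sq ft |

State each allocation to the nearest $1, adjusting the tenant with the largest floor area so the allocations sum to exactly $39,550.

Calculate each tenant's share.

Unit PH1: $4,344 · Unit 2A: $18,053 · Unit 4B: $9,142 · Unit 5A: $8,011

Total floor area = 1,491 + 6,197 + 3,138 + 2,750 = 13,576.
Unrounded shares: Unit PH1 4,343.62; Unit 2A 18,053.28; Unit 4B 9,141.71; Unit 5A 8,011.38.
Rounded to nearest $1: Unit PH1 $4,344; Unit 2A $18,053; Unit 4B $9,142; Unit 5A $8,011. Sum = $39,550.
Sum already equals the total — no adjustment.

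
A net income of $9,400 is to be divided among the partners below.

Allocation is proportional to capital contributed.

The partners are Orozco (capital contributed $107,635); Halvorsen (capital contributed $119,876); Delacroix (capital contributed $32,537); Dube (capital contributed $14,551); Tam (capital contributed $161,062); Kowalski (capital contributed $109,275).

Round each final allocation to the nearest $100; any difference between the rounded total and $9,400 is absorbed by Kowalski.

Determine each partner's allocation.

Orozco: $1,900 | Halvorsen: $2,100 | Delacroix: $600 | Dube: $300 | Tam: $2,800 | Kowalski: $1,700

Capital contributed total: 544,936.
Proportional shares: Orozco 107,635/544,936 × $9,400 = 1,856.67; Halvorsen 119,876/544,936 × $9,400 = 2,067.83; Delacroix 32,537/544,936 × $9,400 = 561.25; Dube 14,551/544,936 × $9,400 = 251.00; Tam 161,062/544,936 × $9,400 = 2,778.28; Kowalski 109,275/544,936 × $9,400 = 1,884.96.
At nearest $100: Orozco $1,900; Halvorsen $2,100; Delacroix $600; Dube $300; Tam $2,800; Kowalski $1,900. Sum = $9,600.
Difference $9,400 − $9,600 = −$200 applied to Kowalski: Kowalski becomes $1,700.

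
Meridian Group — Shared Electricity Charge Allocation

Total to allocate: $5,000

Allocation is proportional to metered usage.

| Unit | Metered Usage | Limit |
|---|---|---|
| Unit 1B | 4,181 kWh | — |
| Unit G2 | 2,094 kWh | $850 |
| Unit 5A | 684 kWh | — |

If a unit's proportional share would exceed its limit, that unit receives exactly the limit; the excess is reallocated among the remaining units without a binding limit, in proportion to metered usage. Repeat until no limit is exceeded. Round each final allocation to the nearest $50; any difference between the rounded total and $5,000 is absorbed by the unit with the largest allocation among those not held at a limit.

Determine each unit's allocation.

Unit 1B: $3,550 | Unit G2: $850 | Unit 5A: $600

Combined metered usage = 6,959.
Unconstrained shares: Unit 1B 3,004.02; Unit G2 1,504.53; Unit 5A 491.45.
Cap binds for Unit G2 ($850); balance $4,150 reallocated over remaining metered usage 4,865.
Remaining shares: Unit 1B 3,566.53 → $3,550; Unit 5A 583.47 → $600.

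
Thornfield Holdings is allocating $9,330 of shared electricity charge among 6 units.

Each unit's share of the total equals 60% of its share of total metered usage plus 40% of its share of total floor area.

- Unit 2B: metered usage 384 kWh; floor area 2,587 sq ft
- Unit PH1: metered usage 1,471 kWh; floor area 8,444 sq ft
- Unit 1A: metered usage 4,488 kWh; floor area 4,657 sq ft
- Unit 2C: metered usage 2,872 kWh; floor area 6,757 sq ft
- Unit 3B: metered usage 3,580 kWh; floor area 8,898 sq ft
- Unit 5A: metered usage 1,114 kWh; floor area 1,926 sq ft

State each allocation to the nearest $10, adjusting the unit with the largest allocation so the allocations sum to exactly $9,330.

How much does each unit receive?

Unit 2B: $440; Unit PH1: $1,540; Unit 1A: $2,330; Unit 2C: $1,910; Unit 3B: $2,450; Unit 5A: $660

Metered usage total 13,909; floor area total 33,269.
Combined weights (60% metered usage + 40% floor area): Unit 2B 0.0477; Unit PH1 0.1650; Unit 1A 0.2496; Unit 2C 0.2051; Unit 3B 0.2614; Unit 5A 0.0712.
Raw shares: Unit 2B 444.75; Unit PH1 1,539.26; Unit 1A 2,328.71; Unit 2C 1,913.88; Unit 3B 2,439.00; Unit 5A 664.41.
At nearest $10: Unit 2B $440; Unit PH1 $1,540; Unit 1A $2,330; Unit 2C $1,910; Unit 3B $2,440; Unit 5A $660. Sum = $9,320.
Difference $9,330 − $9,320 = +$10 applied to largest allocation (Unit 3B): Unit 3B becomes $2,450.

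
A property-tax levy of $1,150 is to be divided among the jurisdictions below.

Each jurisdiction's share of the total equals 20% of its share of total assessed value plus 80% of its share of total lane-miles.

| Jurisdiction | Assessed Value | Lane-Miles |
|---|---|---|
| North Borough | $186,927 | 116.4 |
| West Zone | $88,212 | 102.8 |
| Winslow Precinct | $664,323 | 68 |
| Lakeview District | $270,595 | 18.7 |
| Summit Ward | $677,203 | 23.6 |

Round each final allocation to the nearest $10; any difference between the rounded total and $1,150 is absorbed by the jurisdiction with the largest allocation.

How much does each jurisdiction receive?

Totals — assessed value 1,887,260, lane-miles 329.5.
Blended shares (20% assessed value + 80% lane-miles): North Borough 0.3024; West Zone 0.2589; Winslow Precinct 0.2355; Lakeview District 0.0741; Summit Ward 0.1291.
Proportional shares: North Borough 347.78; West Zone 297.78; Winslow Precinct 270.82; Lakeview District 85.19; Summit Ward 148.42.
At nearest $10: North Borough $350; West Zone $300; Winslow Precinct $270; Lakeview District $90; Summit Ward $150. Sum = $1,160.
Difference $1,150 − $1,160 = −$10 applied to largest allocation (North Borough): North Borough becomes $340.

North Borough: $340 | West Zone: $300 | Winslow Precinct: $270 | Lakeview District: $90 | Summit Ward: $150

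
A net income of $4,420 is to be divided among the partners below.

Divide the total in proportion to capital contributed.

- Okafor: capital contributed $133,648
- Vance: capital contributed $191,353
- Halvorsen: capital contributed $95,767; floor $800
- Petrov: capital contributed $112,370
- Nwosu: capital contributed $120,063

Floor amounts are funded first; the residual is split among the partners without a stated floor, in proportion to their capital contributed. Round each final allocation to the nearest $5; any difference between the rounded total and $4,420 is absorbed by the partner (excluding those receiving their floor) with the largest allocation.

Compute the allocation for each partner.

Guaranteed amounts: Halvorsen $800. Remaining pool $3,620.
Remaining pool split over remaining capital contributed 557,434: Okafor 867.92 → $870; Vance 1,242.65 → $1,245; Petrov 729.74 → $730; Nwosu 779.69 → $780.
Rounding difference −$5 applied to Vance → $1,240.

Okafor: $870; Vance: $1,240; Halvorsen: $800; Petrov: $730; Nwosu: $780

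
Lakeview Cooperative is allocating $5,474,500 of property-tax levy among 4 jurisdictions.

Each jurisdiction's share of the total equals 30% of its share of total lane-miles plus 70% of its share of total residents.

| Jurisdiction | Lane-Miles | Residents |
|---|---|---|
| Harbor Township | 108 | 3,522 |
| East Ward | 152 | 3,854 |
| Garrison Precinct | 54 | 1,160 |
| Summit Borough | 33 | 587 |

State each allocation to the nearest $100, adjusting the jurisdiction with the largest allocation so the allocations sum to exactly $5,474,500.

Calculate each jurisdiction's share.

Lane-miles total 347; residents total 9,123.
Blended shares (30% lane-miles + 70% residents): Harbor Township 0.3636; East Ward 0.4271; Garrison Precinct 0.1357; Summit Borough 0.0736.
Proportional shares: Harbor Township 1,990,592.86; East Ward 2,338,302.56; Garrison Precinct 742,844.15; Summit Borough 402,760.43.
After rounding ($100): Harbor Township $1,990,600; East Ward $2,338,300; Garrison Precinct $742,800; Summit Borough $402,800. Sum = $5,474,500.
Rounded total matches; no reconciliation needed.

Harbor Township: $1,990,600; East Ward: $2,338,300; Garrison Precinct: $742,800; Summit Borough: $402,800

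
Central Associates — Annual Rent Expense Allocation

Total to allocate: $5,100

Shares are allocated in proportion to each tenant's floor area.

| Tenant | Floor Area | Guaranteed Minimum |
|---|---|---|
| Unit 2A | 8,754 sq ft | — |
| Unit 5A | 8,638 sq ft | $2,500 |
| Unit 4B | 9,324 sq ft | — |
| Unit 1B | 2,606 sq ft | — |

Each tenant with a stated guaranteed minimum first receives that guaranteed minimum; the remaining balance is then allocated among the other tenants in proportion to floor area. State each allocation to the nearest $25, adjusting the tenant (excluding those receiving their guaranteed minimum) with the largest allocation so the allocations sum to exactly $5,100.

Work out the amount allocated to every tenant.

Unit 2A: $1,100 · Unit 5A: $2,500 · Unit 4B: $1,175 · Unit 1B: $325

Minimums first: Unit 5A $2,500. Balance $2,600.
Balance split over remaining floor area 20,684: Unit 2A 1,100.39 → $1,100; Unit 4B 1,172.04 → $1,175; Unit 1B 327.58 → $325.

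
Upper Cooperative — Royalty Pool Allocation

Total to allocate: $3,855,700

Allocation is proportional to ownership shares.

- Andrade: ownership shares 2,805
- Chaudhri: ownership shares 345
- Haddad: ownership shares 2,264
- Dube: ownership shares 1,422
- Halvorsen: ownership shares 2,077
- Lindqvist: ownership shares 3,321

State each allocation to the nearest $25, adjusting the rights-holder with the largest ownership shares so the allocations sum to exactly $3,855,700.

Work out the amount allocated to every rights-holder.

Combined ownership shares = 12,234.
Raw shares: Andrade 2,805/12,234 × $3,855,700 = 884,031.27; Chaudhri 345/12,234 × $3,855,700 = 108,731.12; Haddad 2,264/12,234 × $3,855,700 = 713,528.27; Dube 1,422/12,234 × $3,855,700 = 448,161.30; Halvorsen 2,077/12,234 × $3,855,700 = 654,592.85; Lindqvist 3,321/12,234 × $3,855,700 = 1,046,655.20.
At nearest $25: Andrade $884,025; Chaudhri $108,725; Haddad $713,525; Dube $448,150; Halvorsen $654,600; Lindqvist $1,046,650. Sum = $3,855,675.
Difference $3,855,700 − $3,855,675 = +$25 applied to largest ownership shares (Lindqvist): Lindqvist becomes $1,046,675.

Andrade: $884,025 · Chaudhri: $108,725 · Haddad: $713,525 · Dube: $448,150 · Halvorsen: $654,600 · Lindqvist: $1,046,675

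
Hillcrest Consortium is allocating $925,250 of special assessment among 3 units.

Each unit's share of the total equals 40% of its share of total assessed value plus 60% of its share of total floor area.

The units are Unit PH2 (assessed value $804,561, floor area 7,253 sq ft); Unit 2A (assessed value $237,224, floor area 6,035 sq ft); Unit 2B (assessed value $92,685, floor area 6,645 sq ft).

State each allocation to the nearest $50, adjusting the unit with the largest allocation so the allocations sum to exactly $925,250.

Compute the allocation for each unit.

Assessed value total 1,134,470; floor area total 19,933.
Composite weights (40% assessed value + 60% floor area): Unit PH2 0.5020; Unit 2A 0.2653; Unit 2B 0.2327.
Pro-rata amounts: Unit PH2 464,475.10; Unit 2A 245,469.55; Unit 2B 215,305.35.
After rounding ($50): Unit PH2 $464,500; Unit 2A $245,450; Unit 2B $215,300. Sum = $925,250.
Sum already equals the total — no adjustment.

Unit PH2: $464,500; Unit 2A: $245,450; Unit 2B: $215,300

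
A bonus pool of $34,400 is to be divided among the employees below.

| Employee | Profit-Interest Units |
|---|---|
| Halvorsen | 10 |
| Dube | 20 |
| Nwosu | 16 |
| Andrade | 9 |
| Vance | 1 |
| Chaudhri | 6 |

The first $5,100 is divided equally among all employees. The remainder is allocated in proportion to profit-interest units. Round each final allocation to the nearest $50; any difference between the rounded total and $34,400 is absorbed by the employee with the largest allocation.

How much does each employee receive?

Halvorsen: $5,600 · Dube: $10,300 · Nwosu: $8,400 · Andrade: $5,100 · Vance: $1,300 · Chaudhri: $3,700

Equal tier: $5,100 ÷ 6 = $850 apiece.
Remainder $29,300 by profit-interest units (total 62): Halvorsen 4,725.81 → $4,750; Dube 9,451.61 → $9,450; Nwosu 7,561.29 → $7,550; Andrade 4,253.23 → $4,250; Vance 472.58 → $450; Chaudhri 2,835.48 → $2,850.
Totals: Halvorsen $850 + $4,750 = $5,600; Dube $850 + $9,450 = $10,300; Nwosu $850 + $7,550 = $8,400; Andrade $850 + $4,250 = $5,100; Vance $850 + $450 = $1,300; Chaudhri $850 + $2,850 = $3,700.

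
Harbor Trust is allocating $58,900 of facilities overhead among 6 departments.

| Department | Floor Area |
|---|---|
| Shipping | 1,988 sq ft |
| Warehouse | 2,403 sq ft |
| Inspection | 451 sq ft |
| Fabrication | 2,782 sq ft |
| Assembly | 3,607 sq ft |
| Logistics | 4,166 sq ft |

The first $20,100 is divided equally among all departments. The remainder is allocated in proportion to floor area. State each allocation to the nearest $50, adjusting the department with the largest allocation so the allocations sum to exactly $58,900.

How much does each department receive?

First tranche $20,100 split equally: $3,350 each.
Remainder $38,800 by floor area (total 15,397): Shipping 5,009.70 → $5,000; Warehouse 6,055.49 → $6,050; Inspection 1,136.51 → $1,150; Fabrication 7,010.56 → $7,000; Assembly 9,089.54 → $9,100; Logistics 10,498.20 → $10,500.
Totals: Shipping $3,350 + $5,000 = $8,350; Warehouse $3,350 + $6,050 = $9,400; Inspection $3,350 + $1,150 = $4,500; Fabrication $3,350 + $7,000 = $10,350; Assembly $3,350 + $9,100 = $12,450; Logistics $3,350 + $10,500 = $13,850.

Shipping: $8,350 | Warehouse: $9,400 | Inspection: $4,500 | Fabrication: $10,350 | Assembly: $12,450 | Logistics: $13,850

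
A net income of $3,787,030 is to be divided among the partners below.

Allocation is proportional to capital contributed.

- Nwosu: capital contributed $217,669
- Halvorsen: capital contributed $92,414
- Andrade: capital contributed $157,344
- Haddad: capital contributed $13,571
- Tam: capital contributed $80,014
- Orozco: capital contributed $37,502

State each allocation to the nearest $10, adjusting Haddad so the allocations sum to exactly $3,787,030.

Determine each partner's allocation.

Nwosu: $1,377,280 · Halvorsen: $584,740 · Andrade: $995,580 · Haddad: $85,860 · Tam: $506,280 · Orozco: $237,290

Sum of capital contributed: 598,514.
Proportional shares: Nwosu 217,669/598,514 × $3,787,030 = 1,377,276.11; Halvorsen 92,414/598,514 × $3,787,030 = 584,739.19; Andrade 157,344/598,514 × $3,787,030 = 995,576.46; Haddad 13,571/598,514 × $3,787,030 = 85,868.98; Tam 80,014/598,514 × $3,787,030 = 506,279.58; Orozco 37,502/598,514 × $3,787,030 = 237,289.69.
After rounding ($10): Nwosu $1,377,280; Halvorsen $584,740; Andrade $995,580; Haddad $85,870; Tam $506,280; Orozco $237,290. Sum = $3,787,040.
Difference $3,787,030 − $3,787,040 = −$10 applied to Haddad: Haddad becomes $85,860.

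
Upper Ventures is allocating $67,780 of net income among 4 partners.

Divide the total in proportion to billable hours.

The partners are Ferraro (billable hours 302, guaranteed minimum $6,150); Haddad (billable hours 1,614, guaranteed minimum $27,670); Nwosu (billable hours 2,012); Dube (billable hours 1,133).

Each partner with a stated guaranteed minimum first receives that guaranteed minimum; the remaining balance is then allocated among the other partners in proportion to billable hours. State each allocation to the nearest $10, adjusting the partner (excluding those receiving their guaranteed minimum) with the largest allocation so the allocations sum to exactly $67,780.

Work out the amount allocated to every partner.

Ferraro: $6,150 | Haddad: $27,670 | Nwosu: $21,730 | Dube: $12,230

Fund the minimums — Ferraro $6,150; Haddad $27,670. Residual $33,960.
Residual split over remaining billable hours 3,145: Nwosu 21,725.76 → $21,730; Dube 12,234.24 → $12,230.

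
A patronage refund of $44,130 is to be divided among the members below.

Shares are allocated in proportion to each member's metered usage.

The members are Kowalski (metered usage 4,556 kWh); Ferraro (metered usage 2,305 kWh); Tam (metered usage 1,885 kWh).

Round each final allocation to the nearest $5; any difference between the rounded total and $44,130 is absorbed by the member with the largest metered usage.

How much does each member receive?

Total metered usage = 4,556 + 2,305 + 1,885 = 8,746.
Unrounded shares: Kowalski 22,988.37; Ferraro 11,630.42; Tam 9,511.21.
Rounded to nearest $5: Kowalski $22,990; Ferraro $11,630; Tam $9,510. Sum = $44,130.
Sum already equals the total — no adjustment.

Kowalski: $22,990 · Ferraro: $11,630 · Tam: $9,510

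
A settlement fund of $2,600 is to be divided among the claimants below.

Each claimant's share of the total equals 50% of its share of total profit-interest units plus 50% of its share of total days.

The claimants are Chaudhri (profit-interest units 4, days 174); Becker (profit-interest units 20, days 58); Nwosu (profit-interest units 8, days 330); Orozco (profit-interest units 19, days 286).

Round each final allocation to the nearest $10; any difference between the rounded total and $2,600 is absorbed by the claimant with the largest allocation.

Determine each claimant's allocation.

Chaudhri: $370 | Becker: $600 | Nwosu: $710 | Orozco: $920

Totals — profit-interest units 51, days 848.
Combined weights (50% profit-interest units + 50% days): Chaudhri 0.1418; Becker 0.2303; Nwosu 0.2730; Orozco 0.3549.
Proportional shares: Chaudhri 368.71; Becker 598.72; Nwosu 709.82; Orozco 922.76.
Rounded to nearest $10: Chaudhri $370; Becker $600; Nwosu $710; Orozco $920. Sum = $2,600.
Rounded total matches; no reconciliation needed.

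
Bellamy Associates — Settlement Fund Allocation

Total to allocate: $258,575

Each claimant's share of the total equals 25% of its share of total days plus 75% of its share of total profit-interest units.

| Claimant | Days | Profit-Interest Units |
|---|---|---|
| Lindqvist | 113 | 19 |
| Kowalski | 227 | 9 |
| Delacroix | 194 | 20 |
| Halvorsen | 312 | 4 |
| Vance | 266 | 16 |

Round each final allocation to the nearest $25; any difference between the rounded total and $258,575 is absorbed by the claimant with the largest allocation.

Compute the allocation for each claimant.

Totals — days 1,112, profit-interest units 68.
Combined weights (25% days + 75% profit-interest units): Lindqvist 0.2350; Kowalski 0.1503; Delacroix 0.2642; Halvorsen 0.1143; Vance 0.2363.
Raw shares: Lindqvist 60,755.69; Kowalski 38,863.53; Delacroix 68,316.38; Halvorsen 29,545.18; Vance 61,094.23.
After rounding ($25): Lindqvist $60,750; Kowalski $38,875; Delacroix $68,325; Halvorsen $29,550; Vance $61,100. Sum = $258,600.
Difference $258,575 − $258,600 = −$25 applied to largest allocation (Delacroix): Delacroix becomes $68,300.

Lindqvist: $60,750 · Kowalski: $38,875 · Delacroix: $68,300 · Halvorsen: $29,550 · Vance: $61,100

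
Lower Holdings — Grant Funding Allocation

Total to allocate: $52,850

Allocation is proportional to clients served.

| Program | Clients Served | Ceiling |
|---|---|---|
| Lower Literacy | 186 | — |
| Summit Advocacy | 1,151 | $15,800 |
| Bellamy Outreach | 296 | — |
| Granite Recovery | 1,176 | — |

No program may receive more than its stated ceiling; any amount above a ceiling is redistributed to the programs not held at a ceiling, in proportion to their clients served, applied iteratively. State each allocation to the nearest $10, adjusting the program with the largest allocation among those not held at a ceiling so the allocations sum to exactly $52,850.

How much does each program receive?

Sum of clients served: 2,809.
Unconstrained shares: Lower Literacy 3,499.50; Summit Advocacy 21,655.52; Bellamy Outreach 5,569.10; Granite Recovery 22,125.88.
Held at cap: Summit Advocacy ($15,800); residual $37,050 reallocated over remaining clients served 1,658.
Remaining shares: Lower Literacy 4,156.39 → $4,160; Bellamy Outreach 6,614.48 → $6,610; Granite Recovery 26,279.13 → $26,280.

Lower Literacy: $4,160 | Summit Advocacy: $15,800 | Bellamy Outreach: $6,610 | Granite Recovery: $26,280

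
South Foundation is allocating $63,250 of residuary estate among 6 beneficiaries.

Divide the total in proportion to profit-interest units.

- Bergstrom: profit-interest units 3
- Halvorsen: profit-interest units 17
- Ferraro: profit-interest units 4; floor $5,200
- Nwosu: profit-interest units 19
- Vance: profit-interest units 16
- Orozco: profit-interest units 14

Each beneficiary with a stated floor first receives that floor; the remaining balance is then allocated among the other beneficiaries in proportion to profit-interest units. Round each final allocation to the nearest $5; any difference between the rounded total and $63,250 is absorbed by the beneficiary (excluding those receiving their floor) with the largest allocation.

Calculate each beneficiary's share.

Fund the minimums — Ferraro $5,200. Residual $58,050.
Residual split over remaining profit-interest units 69: Bergstrom 2,523.91 → $2,525; Halvorsen 14,302.17 → $14,300; Nwosu 15,984.78 → $15,985; Vance 13,460.87 → $13,460; Orozco 11,778.26 → $11,780.

Bergstrom: $2,525; Halvorsen: $14,300; Ferraro: $5,200; Nwosu: $15,985; Vance: $13,460; Orozco: $11,780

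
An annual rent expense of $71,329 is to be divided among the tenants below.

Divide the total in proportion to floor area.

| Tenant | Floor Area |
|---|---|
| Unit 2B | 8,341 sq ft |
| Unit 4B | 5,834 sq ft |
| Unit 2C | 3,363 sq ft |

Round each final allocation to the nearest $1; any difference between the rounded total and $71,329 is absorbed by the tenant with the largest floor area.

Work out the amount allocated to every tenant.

Combined floor area = 17,538.
Unrounded shares: Unit 2B 8,341/17,538 × $71,329 = 33,923.78; Unit 4B 5,834/17,538 × $71,329 = 23,727.53; Unit 2C 3,363/17,538 × $71,329 = 13,677.70.
At nearest $1: Unit 2B $33,924; Unit 4B $23,728; Unit 2C $13,678. Sum = $71,330.
Difference $71,329 − $71,330 = −$1 applied to largest floor area (Unit 2B): Unit 2B becomes $33,923.

Unit 2B: $33,923; Unit 4B: $23,728; Unit 2C: $13,678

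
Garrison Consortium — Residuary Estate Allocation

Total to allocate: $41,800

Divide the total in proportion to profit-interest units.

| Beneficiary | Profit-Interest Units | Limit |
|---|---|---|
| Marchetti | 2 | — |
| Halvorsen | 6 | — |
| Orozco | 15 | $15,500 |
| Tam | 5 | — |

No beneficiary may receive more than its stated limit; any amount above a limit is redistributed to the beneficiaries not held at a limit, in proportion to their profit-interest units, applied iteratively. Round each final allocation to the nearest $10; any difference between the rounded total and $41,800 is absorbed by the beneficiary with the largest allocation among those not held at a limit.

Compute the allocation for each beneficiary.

Sum of profit-interest units: 28.
Proportional shares (ignoring caps): Marchetti 2,985.71; Halvorsen 8,957.14; Orozco 22,392.86; Tam 7,464.29.
Held at cap: Orozco ($15,500); balance $26,300 reallocated over remaining profit-interest units 13.
Remaining shares: Marchetti 4,046.15 → $4,050; Halvorsen 12,138.46 → $12,140; Tam 10,115.38 → $10,120.
Rounding difference −$10 applied to Halvorsen → $12,130.

Marchetti: $4,050; Halvorsen: $12,130; Orozco: $15,500; Tam: $10,120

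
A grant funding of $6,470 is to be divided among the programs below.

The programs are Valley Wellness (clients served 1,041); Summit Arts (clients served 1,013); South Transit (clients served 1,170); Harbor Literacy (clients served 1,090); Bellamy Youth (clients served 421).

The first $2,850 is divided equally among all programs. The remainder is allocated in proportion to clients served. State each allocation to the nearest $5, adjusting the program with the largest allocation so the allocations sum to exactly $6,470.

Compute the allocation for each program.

$2,850 shared equally gives $570 per program.
Remainder $3,620 by clients served (total 4,735): Valley Wellness 795.86 → $795; Summit Arts 774.46 → $775; South Transit 894.49 → $895; Harbor Literacy 833.33 → $835; Bellamy Youth 321.86 → $320.
Totals: Valley Wellness $570 + $795 = $1,365; Summit Arts $570 + $775 = $1,345; South Transit $570 + $895 = $1,465; Harbor Literacy $570 + $835 = $1,405; Bellamy Youth $570 + $320 = $890.

Valley Wellness: $1,365 | Summit Arts: $1,345 | South Transit: $1,465 | Harbor Literacy: $1,405 | Bellamy Youth: $890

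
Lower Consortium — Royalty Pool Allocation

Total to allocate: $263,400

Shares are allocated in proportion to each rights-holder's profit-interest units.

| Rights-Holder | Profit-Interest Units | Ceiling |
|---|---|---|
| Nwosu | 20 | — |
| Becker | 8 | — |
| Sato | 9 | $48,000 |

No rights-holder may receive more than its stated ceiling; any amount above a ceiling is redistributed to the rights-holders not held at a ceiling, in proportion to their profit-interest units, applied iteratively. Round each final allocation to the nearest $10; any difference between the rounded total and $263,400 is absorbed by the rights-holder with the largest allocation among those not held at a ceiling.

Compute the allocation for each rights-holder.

Nwosu: $153,860 · Becker: $61,540 · Sato: $48,000

Total profit-interest units = 37.
Pro-rata shares before constraints: Nwosu 142,378.38; Becker 56,951.35; Sato 64,070.27.
Held at cap: Sato ($48,000); remaining pool $215,400 reallocated over remaining profit-interest units 28.
Remaining shares: Nwosu 153,857.14 → $153,860; Becker 61,542.86 → $61,540.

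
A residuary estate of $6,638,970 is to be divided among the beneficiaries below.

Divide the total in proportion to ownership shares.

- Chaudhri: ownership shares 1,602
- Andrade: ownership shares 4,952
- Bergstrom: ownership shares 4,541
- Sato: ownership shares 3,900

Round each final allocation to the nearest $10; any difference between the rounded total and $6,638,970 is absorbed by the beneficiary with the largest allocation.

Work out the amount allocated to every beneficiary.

Chaudhri: $709,280 · Andrade: $2,192,470 · Bergstrom: $2,010,510 · Sato: $1,726,710

Combined ownership shares = 14,995.
Unrounded shares: Chaudhri 1,602/14,995 × $6,638,970 = 709,278.42; Andrade 4,952/14,995 × $6,638,970 = 2,192,476.12; Bergstrom 4,541/14,995 × $6,638,970 = 2,010,507.69; Sato 3,900/14,995 × $6,638,970 = 1,726,707.77.
After rounding ($10): Chaudhri $709,280; Andrade $2,192,480; Bergstrom $2,010,510; Sato $1,726,710. Sum = $6,638,980.
Difference $6,638,970 − $6,638,980 = −$10 applied to largest allocation (Andrade): Andrade becomes $2,192,470.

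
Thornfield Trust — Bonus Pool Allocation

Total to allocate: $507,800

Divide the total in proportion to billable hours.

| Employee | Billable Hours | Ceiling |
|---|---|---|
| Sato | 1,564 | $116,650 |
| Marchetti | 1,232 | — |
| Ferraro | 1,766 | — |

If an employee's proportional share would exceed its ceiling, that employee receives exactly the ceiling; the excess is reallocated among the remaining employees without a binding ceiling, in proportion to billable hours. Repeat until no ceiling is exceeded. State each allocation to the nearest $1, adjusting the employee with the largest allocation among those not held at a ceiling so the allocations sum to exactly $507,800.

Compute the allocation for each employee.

Sato: $116,650; Marchetti: $160,739; Ferraro: $230,411

Combined billable hours = 4,562.
Pro-rata shares before constraints: Sato 174,090.14; Marchetti 137,134.94; Ferraro 196,574.92.
Held at cap: Sato ($116,650); balance $391,150 reallocated over remaining billable hours 2,998.
Shares after redistribution: Marchetti 160,739.43 → $160,739; Ferraro 230,410.57 → $230,411.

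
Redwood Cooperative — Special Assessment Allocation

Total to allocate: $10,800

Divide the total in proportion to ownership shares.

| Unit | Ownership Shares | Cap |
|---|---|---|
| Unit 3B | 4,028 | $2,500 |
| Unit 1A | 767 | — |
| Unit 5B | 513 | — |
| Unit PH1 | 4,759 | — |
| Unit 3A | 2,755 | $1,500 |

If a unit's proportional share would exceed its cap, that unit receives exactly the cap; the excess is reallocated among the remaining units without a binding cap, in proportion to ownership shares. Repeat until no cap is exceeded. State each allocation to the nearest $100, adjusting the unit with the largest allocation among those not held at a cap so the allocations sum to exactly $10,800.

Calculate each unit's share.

Total ownership shares = 12,822.
Pro-rata shares before constraints: Unit 3B 3,392.79; Unit 1A 646.05; Unit 5B 432.10; Unit PH1 4,008.52; Unit 3A 2,320.54.
Capped: Unit 3B ($2,500), Unit 3A ($1,500); remaining pool $6,800 reallocated over remaining ownership shares 6,039.
Shares after redistribution: Unit 1A 863.65 → $900; Unit 5B 577.65 → $600; Unit PH1 5,358.70 → $5,400.
Rounding difference −$100 applied to Unit PH1 → $5,300.

Unit 3B: $2,500 | Unit 1A: $900 | Unit 5B: $600 | Unit PH1: $5,300 | Unit 3A: $1,500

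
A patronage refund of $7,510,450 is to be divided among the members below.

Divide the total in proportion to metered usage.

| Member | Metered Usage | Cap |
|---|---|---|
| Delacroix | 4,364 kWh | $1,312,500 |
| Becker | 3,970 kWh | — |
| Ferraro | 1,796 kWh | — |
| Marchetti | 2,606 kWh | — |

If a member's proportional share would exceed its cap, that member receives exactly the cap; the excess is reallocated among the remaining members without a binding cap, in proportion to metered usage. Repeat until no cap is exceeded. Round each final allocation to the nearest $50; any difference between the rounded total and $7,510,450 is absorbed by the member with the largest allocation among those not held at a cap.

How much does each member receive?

Metered usage total: 12,736.
Unconstrained shares: Delacroix 2,573,461.35; Becker 2,341,118.60; Ferraro 1,059,105.54; Marchetti 1,536,764.50.
Cap binds for Delacroix ($1,312,500); balance $6,197,950 reallocated over remaining metered usage 8,372.
Remaining shares: Becker 2,939,066.11 → $2,939,050; Ferraro 1,329,612.78 → $1,329,600; Marchetti 1,929,271.11 → $1,929,250.
Rounding difference +$50 applied to Becker → $2,939,100.

Delacroix: $1,312,500; Becker: $2,939,100; Ferraro: $1,329,600; Marchetti: $1,929,250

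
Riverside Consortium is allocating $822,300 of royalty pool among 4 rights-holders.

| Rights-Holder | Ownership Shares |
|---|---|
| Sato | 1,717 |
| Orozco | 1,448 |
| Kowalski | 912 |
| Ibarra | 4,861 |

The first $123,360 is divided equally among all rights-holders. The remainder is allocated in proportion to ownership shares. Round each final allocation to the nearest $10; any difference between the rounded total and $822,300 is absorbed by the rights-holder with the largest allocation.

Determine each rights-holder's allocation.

$123,360 shared equally gives $30,840 per rights-holder.
Remainder $698,940 by ownership shares (total 8,938): Sato 134,267.17 → $134,270; Orozco 113,231.72 → $113,230; Kowalski 71,317.22 → $71,320; Ibarra 380,123.89 → $380,120.
Totals: Sato $30,840 + $134,270 = $165,110; Orozco $30,840 + $113,230 = $144,070; Kowalski $30,840 + $71,320 = $102,160; Ibarra $30,840 + $380,120 = $410,960.

Sato: $165,110; Orozco: $144,070; Kowalski: $102,160; Ibarra: $410,960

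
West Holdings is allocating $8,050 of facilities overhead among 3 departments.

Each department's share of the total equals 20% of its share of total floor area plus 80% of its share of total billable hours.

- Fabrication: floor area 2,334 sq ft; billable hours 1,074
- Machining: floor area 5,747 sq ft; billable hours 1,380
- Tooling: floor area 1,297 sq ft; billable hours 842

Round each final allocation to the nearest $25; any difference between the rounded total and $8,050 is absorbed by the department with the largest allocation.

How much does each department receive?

Totals — floor area 9,378, billable hours 3,296.
Composite weights (20% floor area + 80% billable hours): Fabrication 0.3105; Machining 0.4575; Tooling 0.2320.
Unrounded shares: Fabrication 2,499.17; Machining 3,682.99; Tooling 1,867.84.
Rounded to nearest $25: Fabrication $2,500; Machining $3,675; Tooling $1,875. Sum = $8,050.
Sum already equals the total — no adjustment.

Fabrication: $2,500; Machining: $3,675; Tooling: $1,875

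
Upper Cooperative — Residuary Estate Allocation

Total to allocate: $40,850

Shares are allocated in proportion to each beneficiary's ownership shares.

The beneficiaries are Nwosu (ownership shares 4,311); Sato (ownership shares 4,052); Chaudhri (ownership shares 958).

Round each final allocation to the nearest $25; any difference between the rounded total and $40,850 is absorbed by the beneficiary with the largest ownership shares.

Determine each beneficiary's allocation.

Nwosu: $18,900 · Sato: $17,750 · Chaudhri: $4,200

Sum of ownership shares: 4,311 + 4,052 + 958 = 9,321.
Pro-rata amounts: Nwosu 18,893.29; Sato 17,758.20; Chaudhri 4,198.51.
Rounded to nearest $25: Nwosu $18,900; Sato $17,750; Chaudhri $4,200. Sum = $40,850.
Sum already equals the total — no adjustment.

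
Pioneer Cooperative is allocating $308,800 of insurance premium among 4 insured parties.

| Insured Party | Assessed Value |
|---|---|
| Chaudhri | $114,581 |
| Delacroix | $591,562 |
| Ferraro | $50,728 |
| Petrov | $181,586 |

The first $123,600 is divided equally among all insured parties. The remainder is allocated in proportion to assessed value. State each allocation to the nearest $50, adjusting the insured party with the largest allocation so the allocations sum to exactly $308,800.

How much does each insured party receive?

Chaudhri: $53,500 | Delacroix: $147,650 | Ferraro: $40,900 | Petrov: $66,750

$123,600 shared equally gives $30,900 per insured party.
Remainder $185,200 by assessed value (total 938,457): Chaudhri 22,612.01 → $22,600; Delacroix 116,741.93 → $116,750; Ferraro 10,010.93 → $10,000; Petrov 35,835.13 → $35,850.
Totals: Chaudhri $30,900 + $22,600 = $53,500; Delacroix $30,900 + $116,750 = $147,650; Ferraro $30,900 + $10,000 = $40,900; Petrov $30,900 + $35,850 = $66,750.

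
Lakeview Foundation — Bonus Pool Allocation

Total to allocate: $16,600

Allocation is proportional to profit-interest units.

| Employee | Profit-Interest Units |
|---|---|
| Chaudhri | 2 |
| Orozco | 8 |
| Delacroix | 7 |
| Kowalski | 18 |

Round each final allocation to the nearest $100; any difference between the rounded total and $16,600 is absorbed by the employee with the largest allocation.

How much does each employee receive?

Total profit-interest units = 35.
Proportional shares: Chaudhri 2/35 × $16,600 = 948.57; Orozco 8/35 × $16,600 = 3,794.29; Delacroix 7/35 × $16,600 = 3,320.00; Kowalski 18/35 × $16,600 = 8,537.14.
After rounding ($100): Chaudhri $900; Orozco $3,800; Delacroix $3,300; Kowalski $8,500. Sum = $16,500.
Difference $16,600 − $16,500 = +$100 applied to largest allocation (Kowalski): Kowalski becomes $8,600.

Chaudhri: $900 · Orozco: $3,800 · Delacroix: $3,300 · Kowalski: $8,600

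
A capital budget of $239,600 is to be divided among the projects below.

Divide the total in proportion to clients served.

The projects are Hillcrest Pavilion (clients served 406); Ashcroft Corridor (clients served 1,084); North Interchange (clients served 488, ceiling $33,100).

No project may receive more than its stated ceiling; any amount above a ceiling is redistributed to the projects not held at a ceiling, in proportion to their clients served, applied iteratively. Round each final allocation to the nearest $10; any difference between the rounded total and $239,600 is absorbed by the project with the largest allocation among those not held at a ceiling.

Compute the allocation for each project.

Clients served total: 1,978.
Unconstrained shares: Hillcrest Pavilion 49,179.78; Ashcroft Corridor 131,307.58; North Interchange 59,112.64.
Cap binds for North Interchange ($33,100); residual $206,500 reallocated over remaining clients served 1,490.
Shares after redistribution: Hillcrest Pavilion 56,267.79 → $56,270; Ashcroft Corridor 150,232.21 → $150,230.

Hillcrest Pavilion: $56,270 · Ashcroft Corridor: $150,230 · North Interchange: $33,100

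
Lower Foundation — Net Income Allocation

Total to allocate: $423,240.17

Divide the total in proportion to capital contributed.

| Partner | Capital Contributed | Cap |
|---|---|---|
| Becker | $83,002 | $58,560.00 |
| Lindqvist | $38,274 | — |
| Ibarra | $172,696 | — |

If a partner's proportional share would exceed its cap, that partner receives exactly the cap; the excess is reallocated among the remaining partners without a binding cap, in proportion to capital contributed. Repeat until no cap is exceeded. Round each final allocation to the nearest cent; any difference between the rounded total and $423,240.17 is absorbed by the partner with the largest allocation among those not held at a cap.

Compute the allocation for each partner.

Becker: $58,560.00 · Lindqvist: $66,159.97 · Ibarra: $298,520.20

Capital contributed total: 293,972.
Unconstrained shares: Becker 119,500.4306; Lindqvist 55,104.2081; Ibarra 248,635.5313.
Capped: Becker ($58,560.00); balance $364,680.17 reallocated over remaining capital contributed 210,970.
Redistributed shares: Lindqvist 66,159.9698 → $66,159.97; Ibarra 298,520.2002 → $298,520.20.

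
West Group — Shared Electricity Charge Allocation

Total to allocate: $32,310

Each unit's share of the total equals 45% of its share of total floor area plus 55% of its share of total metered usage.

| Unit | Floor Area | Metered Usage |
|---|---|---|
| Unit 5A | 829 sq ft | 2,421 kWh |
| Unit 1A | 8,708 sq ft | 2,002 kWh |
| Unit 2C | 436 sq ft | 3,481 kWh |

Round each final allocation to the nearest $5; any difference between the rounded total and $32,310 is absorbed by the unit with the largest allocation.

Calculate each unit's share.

Unit 5A: $6,650 | Unit 1A: $17,200 | Unit 2C: $8,460

Floor area total 9,973; metered usage total 7,904.
Blended shares (45% floor area + 55% metered usage): Unit 5A 0.2059; Unit 1A 0.5322; Unit 2C 0.2619.
Raw shares: Unit 5A 6,651.70; Unit 1A 17,196.35; Unit 2C 8,461.94.
Rounded to nearest $5: Unit 5A $6,650; Unit 1A $17,195; Unit 2C $8,460. Sum = $32,305.
Difference $32,310 − $32,305 = +$5 applied to largest allocation (Unit 1A): Unit 1A becomes $17,200.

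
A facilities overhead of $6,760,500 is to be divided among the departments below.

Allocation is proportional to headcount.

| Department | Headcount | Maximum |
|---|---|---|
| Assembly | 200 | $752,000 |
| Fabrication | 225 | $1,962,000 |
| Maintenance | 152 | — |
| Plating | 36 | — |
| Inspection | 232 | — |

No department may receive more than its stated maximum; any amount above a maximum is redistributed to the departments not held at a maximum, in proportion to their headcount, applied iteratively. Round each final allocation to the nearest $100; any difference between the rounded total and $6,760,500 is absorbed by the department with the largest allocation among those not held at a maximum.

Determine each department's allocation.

Total headcount = 845.
Pro-rata shares before constraints: Assembly 1,600,118.34; Fabrication 1,800,133.14; Maintenance 1,216,089.94; Plating 288,021.30; Inspection 1,856,137.28.
Held at cap: Assembly ($752,000); balance $6,008,500 reallocated over remaining headcount 645.
Held at cap: Fabrication ($1,962,000); balance $4,046,500 reallocated over remaining headcount 420.
Shares after redistribution: Maintenance 1,464,447.62 → $1,464,400; Plating 346,842.86 → $346,800; Inspection 2,235,209.52 → $2,235,200.
Rounding difference +$100 applied to Inspection → $2,235,300.

Assembly: $752,000 · Fabrication: $1,962,000 · Maintenance: $1,464,400 · Plating: $346,800 · Inspection: $2,235,300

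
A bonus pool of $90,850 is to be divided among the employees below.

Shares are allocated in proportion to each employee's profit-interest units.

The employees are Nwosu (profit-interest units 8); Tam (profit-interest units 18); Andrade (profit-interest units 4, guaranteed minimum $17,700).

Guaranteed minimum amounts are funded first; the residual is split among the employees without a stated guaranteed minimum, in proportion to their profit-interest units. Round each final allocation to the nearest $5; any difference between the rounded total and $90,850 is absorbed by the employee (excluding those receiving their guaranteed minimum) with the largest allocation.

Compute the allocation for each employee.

Nwosu: $22,510 · Tam: $50,640 · Andrade: $17,700

Guaranteed amounts: Andrade $17,700. Remaining pool $73,150.
Remaining pool split over remaining profit-interest units 26: Nwosu 22,507.69 → $22,510; Tam 50,642.31 → $50,640.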